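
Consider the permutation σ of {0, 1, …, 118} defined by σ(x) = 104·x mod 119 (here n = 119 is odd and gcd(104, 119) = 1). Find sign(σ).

Trace 104: π^k(104) = [104, 106, 76, 50, 83, 64, 111] for k=0..6.
The orbit structure of x ↦ 104x mod 119: 18 orbits of sizes [8, 8, 8, 8, 8, 8, 8, 8, 8, 8, 8, 8, 8, 8, 2, 2, 2, 1].
18 cycles on 119: each ℓ→(−1)^(ℓ−1), product (−1)^101 = -1.
The Jacobi symbol (104|119) = -1 (Zolotarev) agrees.

-1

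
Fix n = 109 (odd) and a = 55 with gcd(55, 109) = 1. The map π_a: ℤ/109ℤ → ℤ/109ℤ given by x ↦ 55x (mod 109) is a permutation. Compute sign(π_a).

Orbit of 1 under x↦55x: [1, 55, 82, 41, 75, 92, 46]… (length divides ord_109(55)).
Cycle lengths of π_55 on ℤ/109ℤ: [36, 36, 36, 1]; 4 cycles in total.
109 − 4 = 105 transpositions; sign(π) = (−1)^105 = -1.

-1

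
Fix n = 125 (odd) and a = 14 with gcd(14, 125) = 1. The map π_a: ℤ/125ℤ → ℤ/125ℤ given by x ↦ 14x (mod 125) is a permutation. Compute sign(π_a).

+1

Trace 1: π^k(1) = [1, 14, 71, 119, 41, 74, 36] for k=0..6.
The orbit structure of x ↦ 14x mod 125: 7 orbits of sizes [50, 50, 10, 10, 2, 2, 1].
sign(π) = (−1)^{n − #cycles} = (−1)^{125−7} = (−1)^118 = +1.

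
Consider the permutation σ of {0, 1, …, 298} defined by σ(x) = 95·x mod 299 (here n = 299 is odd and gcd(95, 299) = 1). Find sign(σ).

+1

Trace 165: π^k(165) = [165, 127, 105, 108, 94, 259, 87] for k=0..6.
π_95 has 9 disjoint cycles with lengths [66, 66, 66, 66, 11, 11, 6, 6, 1] on {0,…,298}.
sign(π) = (−1)^{n − #cycles} = (−1)^{299−9} = (−1)^290 = +1.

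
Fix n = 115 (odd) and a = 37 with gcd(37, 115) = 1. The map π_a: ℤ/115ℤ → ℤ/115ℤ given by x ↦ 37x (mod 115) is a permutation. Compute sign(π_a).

+1

Trace 59: π^k(59) = [59, 113, 41, 22, 9, 103, 16] for k=0..6.
Cycle type of π: 44×2 + 22 + 4 + 1; total 5 cycles.
Σ(ℓ_i−1) = 115−5 = 110; sign = (−1)^110 = +1.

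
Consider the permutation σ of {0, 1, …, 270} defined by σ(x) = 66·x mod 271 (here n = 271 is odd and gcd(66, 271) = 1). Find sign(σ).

-1

Orbit of 3 under x↦66x: [3, 198, 60, 166, 116, 68, 152]… (length divides ord_271(66)).
Decompose π into cycles: lengths [270, 1] (2 cycles, including the fixed point 0).
With 2 cycles on 271 points, sign = (−1)^{271−2} = -1.
Via Zolotarev, sign(π_{66}) = (66|271) = -1.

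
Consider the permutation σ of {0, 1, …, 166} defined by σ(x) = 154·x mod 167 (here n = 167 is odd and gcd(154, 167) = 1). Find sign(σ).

Start at x=8: 8 → 63 → 16 → 126 → 32 → 85 → 64 → … (one orbit).
π_154 has 3 disjoint cycles with lengths [83, 83, 1] on {0,…,166}.
sign(π) = (−1)^{n − #cycles} = (−1)^{167−3} = (−1)^164 = +1.
Check: (154/167) = +1 by Zolotarev.

+1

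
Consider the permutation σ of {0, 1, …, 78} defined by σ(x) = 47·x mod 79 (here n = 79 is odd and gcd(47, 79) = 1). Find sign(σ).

Orbit of 23 under x↦47x: [23, 54, 10, 75, 49, 12, 11]… (length divides ord_79(47)).
Cycle type of π: 78 + 1; total 2 cycles.
79 − 2 = 77 transpositions; sign(π) = (−1)^77 = -1.
Zolotarev: (47|79) = -1, matching the cycle-count sign.

-1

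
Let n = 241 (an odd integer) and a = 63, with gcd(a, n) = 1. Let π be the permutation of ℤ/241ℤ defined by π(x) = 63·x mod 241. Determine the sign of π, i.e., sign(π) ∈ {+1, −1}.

Start at x=30: 30 → 203 → 16 → 44 → 121 → 152 → 177 → … (one orbit).
Decompose π into cycles: lengths [48, 48, 48, 48, 48, 1] (6 cycles, including the fixed point 0).
With 6 cycles on 241 points, sign = (−1)^{241−6} = -1.
The Jacobi symbol (63|241) = -1 (Zolotarev) agrees.

-1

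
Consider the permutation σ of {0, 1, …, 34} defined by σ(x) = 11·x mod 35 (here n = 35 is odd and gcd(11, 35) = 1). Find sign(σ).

+1

Start at x=11: 11 → 16 → 1 → 11 (one orbit).
15 cycles of lengths [3, 3, 3, 3, 3, 3, 3, 3, 3, 3, 1, 1, 1, 1, 1].
n − c = 35 − 15 = 20; sign = (−1)^20 = +1.
Via Zolotarev, sign(π_{11}) = (11|35) = +1.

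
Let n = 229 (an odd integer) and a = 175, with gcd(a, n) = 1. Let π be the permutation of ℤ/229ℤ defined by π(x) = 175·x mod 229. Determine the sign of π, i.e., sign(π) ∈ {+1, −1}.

-1

Start at x=2: 2 → 121 → 107 → 176 → 114 → 27 → 145 → … (one orbit).
Cycle type of π: 76×3 + 1; total 4 cycles.
229 − 4 = 225 transpositions; sign(π) = (−1)^225 = -1.
Via Zolotarev, sign(π_{175}) = (175|229) = -1.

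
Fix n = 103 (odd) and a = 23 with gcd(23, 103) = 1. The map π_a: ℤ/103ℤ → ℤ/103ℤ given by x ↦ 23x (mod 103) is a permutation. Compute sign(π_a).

+1

Orbit of 13 under x↦23x: [13, 93, 79, 66, 76, 100, 34]… (length divides ord_103(23)).
π_23 has 7 disjoint cycles with lengths [17, 17, 17, 17, 17, 17, 1] on {0,…,102}.
sign(π) = (−1)^{n − #cycles} = (−1)^{103−7} = (−1)^96 = +1.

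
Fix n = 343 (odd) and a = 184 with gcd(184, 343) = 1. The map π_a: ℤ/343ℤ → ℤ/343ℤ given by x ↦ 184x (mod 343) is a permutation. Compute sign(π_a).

+1

Orbit of 81 under x↦184x: [81, 155, 51, 123, 337, 268, 263]… (length divides ord_343(184)).
Cycle type of π: 147×2 + 21×2 + 3×2 + 1; total 7 cycles.
343 − 7 = 336 transpositions; sign(π) = (−1)^336 = +1.
The Jacobi symbol (184|343) = +1 (Zolotarev) agrees.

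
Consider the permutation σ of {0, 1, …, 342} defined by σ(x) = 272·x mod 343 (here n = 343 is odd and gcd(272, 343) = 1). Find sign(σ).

-1

Orbit of 13 under x↦272x: [13, 106, 20, 295, 321, 190, 230]… (length divides ord_343(272)).
Cycle lengths of π_272 on ℤ/343ℤ: [98, 98, 98, 14, 14, 14, 2, 2, 2, 1]; 10 cycles in total.
n − c = 343 − 10 = 333; sign = (−1)^333 = -1.
The Jacobi symbol (272|343) = -1 (Zolotarev) agrees.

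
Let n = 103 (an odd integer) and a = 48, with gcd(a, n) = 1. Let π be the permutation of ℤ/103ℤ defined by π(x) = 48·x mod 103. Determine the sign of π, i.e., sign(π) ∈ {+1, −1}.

Orbit of 21 under x↦48x: [21, 81, 77, 91, 42, 59, 51]… (length divides ord_103(48)).
2 cycles of lengths [102, 1].
n − c = 103 − 2 = 101; sign = (−1)^101 = -1.
Check: (48/103) = -1 by Zolotarev.

-1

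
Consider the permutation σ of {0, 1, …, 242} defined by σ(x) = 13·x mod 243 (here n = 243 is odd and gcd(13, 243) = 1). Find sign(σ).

+1

Orbit of 223 under x↦13x: [223, 226, 22, 43, 73, 220, 187]… (length divides ord_243(13)).
Cycle type of π: 81×2 + 27×2 + 9×2 + 3×2 + 1×3; total 11 cycles.
n − c = 243 − 11 = 232; sign = (−1)^232 = +1.
(13|243)_J = +1 (Zolotarev's lemma cross-check).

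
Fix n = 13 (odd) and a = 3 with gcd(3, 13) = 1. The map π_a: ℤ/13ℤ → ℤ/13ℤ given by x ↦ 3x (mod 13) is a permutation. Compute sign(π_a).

Trace 9: π^k(9) = [9, 1, 3] for k=0..2.
The orbit structure of x ↦ 3x mod 13: 5 orbits of sizes [3, 3, 3, 3, 1].
With 5 cycles on 13 points, sign = (−1)^{13−5} = +1.

+1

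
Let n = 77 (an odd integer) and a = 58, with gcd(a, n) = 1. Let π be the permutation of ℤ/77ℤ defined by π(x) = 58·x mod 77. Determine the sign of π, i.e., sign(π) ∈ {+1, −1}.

Trace 23: π^k(23) = [23, 25, 64, 16, 4, 1, 58] for k=0..6.
Cycle type of π: 15×4 + 5×2 + 3×2 + 1; total 9 cycles.
Σ(ℓ_i−1) = 77−9 = 68; sign = (−1)^68 = +1.
Check: (58/77) = +1 by Zolotarev.

+1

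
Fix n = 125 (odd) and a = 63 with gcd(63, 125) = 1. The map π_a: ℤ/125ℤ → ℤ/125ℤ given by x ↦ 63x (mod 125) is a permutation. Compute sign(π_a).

-1

Trace 39: π^k(39) = [39, 82, 41, 83, 104, 52, 26] for k=0..6.
The orbit structure of x ↦ 63x mod 125: 4 orbits of sizes [100, 20, 4, 1].
sign(π) = (−1)^{n − #cycles} = (−1)^{125−4} = (−1)^121 = -1.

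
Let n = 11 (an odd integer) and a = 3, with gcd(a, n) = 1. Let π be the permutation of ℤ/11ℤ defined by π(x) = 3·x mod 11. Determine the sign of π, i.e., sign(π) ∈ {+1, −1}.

Orbit of 3 under x↦3x: [3, 9, 5, 4, 1]… (length divides ord_11(3)).
Cycle lengths of π_3 on ℤ/11ℤ: [5, 5, 1]; 3 cycles in total.
n − c = 11 − 3 = 8; sign = (−1)^8 = +1.

+1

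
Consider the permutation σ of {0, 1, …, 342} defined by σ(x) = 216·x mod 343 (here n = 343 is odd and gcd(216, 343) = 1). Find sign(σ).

-1

Orbit of 202 under x↦216x: [202, 71, 244, 225, 237, 85, 181]… (length divides ord_343(216)).
10 cycles of lengths [98, 98, 98, 14, 14, 14, 2, 2, 2, 1].
n − c = 343 − 10 = 333; sign = (−1)^333 = -1.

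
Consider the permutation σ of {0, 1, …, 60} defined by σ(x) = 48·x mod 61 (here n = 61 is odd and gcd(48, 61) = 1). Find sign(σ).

+1

Trace 60: π^k(60) = [60, 13, 14, 1, 48, 47] for k=0..5.
Cycle type of π: 6×10 + 1; total 11 cycles.
Σ(ℓ_i−1) = 61−11 = 50; sign = (−1)^50 = +1.
Check: (48/61) = +1 by Zolotarev.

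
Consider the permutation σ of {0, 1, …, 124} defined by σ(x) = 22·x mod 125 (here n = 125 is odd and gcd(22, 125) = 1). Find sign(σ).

Start at x=79: 79 → 113 → 111 → 67 → 99 → 53 → 41 → … (one orbit).
Cycle lengths of π_22 on ℤ/125ℤ: [100, 20, 4, 1]; 4 cycles in total.
125 − 4 = 121 transpositions; sign(π) = (−1)^121 = -1.
Check: (22/125) = -1 by Zolotarev.

-1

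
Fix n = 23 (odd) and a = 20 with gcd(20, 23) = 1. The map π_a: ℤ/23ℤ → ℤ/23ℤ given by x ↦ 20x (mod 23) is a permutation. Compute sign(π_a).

-1

Trace 14: π^k(14) = [14, 4, 11, 13, 7, 2, 17] for k=0..6.
The orbit structure of x ↦ 20x mod 23: 2 orbits of sizes [22, 1].
sign(π) = (−1)^{n − #cycles} = (−1)^{23−2} = (−1)^21 = -1.
The Jacobi symbol (20|23) = -1 (Zolotarev) agrees.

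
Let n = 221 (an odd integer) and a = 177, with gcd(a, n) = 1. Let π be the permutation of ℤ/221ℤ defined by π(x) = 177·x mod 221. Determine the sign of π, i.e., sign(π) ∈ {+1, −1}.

Trace 112: π^k(112) = [112, 155, 31, 183, 125, 25, 5] for k=0..6.
Cycle type of π: 16×13 + 4×3 + 1; total 17 cycles.
221 − 17 = 204 transpositions; sign(π) = (−1)^204 = +1.
(177|221)_J = +1 (Zolotarev's lemma cross-check).

+1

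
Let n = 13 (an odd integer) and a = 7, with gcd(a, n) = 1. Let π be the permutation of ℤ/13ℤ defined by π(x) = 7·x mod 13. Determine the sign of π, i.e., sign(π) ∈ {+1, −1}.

-1

Orbit of 2 under x↦7x: [2, 1, 7, 10, 5, 9, 11]… (length divides ord_13(7)).
Cycle type of π: 12 + 1; total 2 cycles.
2 cycles on 13: each ℓ→(−1)^(ℓ−1), product (−1)^11 = -1.
(7|13)_J = -1 (Zolotarev's lemma cross-check).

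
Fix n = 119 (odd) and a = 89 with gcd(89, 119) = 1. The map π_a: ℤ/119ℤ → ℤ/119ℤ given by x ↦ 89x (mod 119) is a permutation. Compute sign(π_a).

Start at x=86: 86 → 38 → 50 → 47 → 18 → 55 → 16 → … (one orbit).
π_89 has 14 disjoint cycles with lengths [12, 12, 12, 12, 12, 12, 12, 12, 6, 4, 4, 4, 4, 1] on {0,…,118}.
Σ(ℓ_i−1) = 119−14 = 105; sign = (−1)^105 = -1.
Check: (89/119) = -1 by Zolotarev.

-1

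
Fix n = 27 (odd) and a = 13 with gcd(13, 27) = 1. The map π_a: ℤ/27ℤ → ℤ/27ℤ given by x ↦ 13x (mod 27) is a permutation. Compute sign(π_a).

+1

Orbit of 25 under x↦13x: [25, 1, 13, 7, 10, 22, 16]… (length divides ord_27(13)).
The orbit structure of x ↦ 13x mod 27: 7 orbits of sizes [9, 9, 3, 3, 1, 1, 1].
n − c = 27 − 7 = 20; sign = (−1)^20 = +1.
Check: (13/27) = +1 by Zolotarev.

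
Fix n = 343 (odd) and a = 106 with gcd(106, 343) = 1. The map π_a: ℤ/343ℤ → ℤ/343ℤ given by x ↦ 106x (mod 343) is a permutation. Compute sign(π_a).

+1

Orbit of 148 under x↦106x: [148, 253, 64, 267, 176, 134, 141]… (length divides ord_343(106)).
19 cycles of lengths [49, 49, 49, 49, 49, 49, 7, 7, 7, 7, 7, 7, 1, 1, 1, 1, 1, 1, 1].
343 − 19 = 324 transpositions; sign(π) = (−1)^324 = +1.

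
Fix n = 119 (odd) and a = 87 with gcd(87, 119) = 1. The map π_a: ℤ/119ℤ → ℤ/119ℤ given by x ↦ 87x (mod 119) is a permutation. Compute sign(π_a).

-1

Trace 110: π^k(110) = [110, 50, 66, 30, 111, 18, 19] for k=0..6.
Decompose π into cycles: lengths [24, 24, 24, 24, 8, 8, 6, 1] (8 cycles, including the fixed point 0).
With 8 cycles on 119 points, sign = (−1)^{119−8} = -1.
(87|119)_J = -1 (Zolotarev's lemma cross-check).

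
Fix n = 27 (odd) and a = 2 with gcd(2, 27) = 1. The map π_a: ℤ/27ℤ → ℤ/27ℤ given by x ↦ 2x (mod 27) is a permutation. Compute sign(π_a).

Trace 22: π^k(22) = [22, 17, 7, 14, 1, 2, 4] for k=0..6.
Cycle lengths of π_2 on ℤ/27ℤ: [18, 6, 2, 1]; 4 cycles in total.
Σ(ℓ_i−1) = 27−4 = 23; sign = (−1)^23 = -1.
(2|27)_J = -1 (Zolotarev's lemma cross-check).

-1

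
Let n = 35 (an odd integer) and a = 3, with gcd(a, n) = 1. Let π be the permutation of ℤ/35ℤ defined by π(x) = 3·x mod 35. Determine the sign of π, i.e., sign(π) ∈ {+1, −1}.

+1

Trace 9: π^k(9) = [9, 27, 11, 33, 29, 17, 16] for k=0..6.
Cycle lengths of π_3 on ℤ/35ℤ: [12, 12, 6, 4, 1]; 5 cycles in total.
n − c = 35 − 5 = 30; sign = (−1)^30 = +1.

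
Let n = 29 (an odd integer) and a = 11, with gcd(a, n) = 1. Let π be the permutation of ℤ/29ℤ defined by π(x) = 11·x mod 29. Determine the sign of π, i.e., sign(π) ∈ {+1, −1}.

Orbit of 19 under x↦11x: [19, 6, 8, 1, 11, 5, 26]… (length divides ord_29(11)).
2 cycles of lengths [28, 1].
sign(π) = (−1)^{n − #cycles} = (−1)^{29−2} = (−1)^27 = -1.

-1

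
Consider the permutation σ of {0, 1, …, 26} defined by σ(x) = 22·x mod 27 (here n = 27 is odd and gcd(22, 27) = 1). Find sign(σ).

+1

Start at x=25: 25 → 10 → 4 → 7 → 19 → 13 → 16 → … (one orbit).
7 cycles of lengths [9, 9, 3, 3, 1, 1, 1].
n − c = 27 − 7 = 20; sign = (−1)^20 = +1.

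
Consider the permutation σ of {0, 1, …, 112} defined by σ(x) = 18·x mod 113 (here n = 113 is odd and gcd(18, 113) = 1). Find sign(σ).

Trace 44: π^k(44) = [44, 1, 18, 98, 69, 112, 95] for k=0..6.
Cycle lengths of π_18 on ℤ/113ℤ: [8, 8, 8, 8, 8, 8, 8, 8, 8, 8, 8, 8, 8, 8, 1]; 15 cycles in total.
Σ(ℓ_i−1) = 113−15 = 98; sign = (−1)^98 = +1.
Check: (18/113) = +1 by Zolotarev.

+1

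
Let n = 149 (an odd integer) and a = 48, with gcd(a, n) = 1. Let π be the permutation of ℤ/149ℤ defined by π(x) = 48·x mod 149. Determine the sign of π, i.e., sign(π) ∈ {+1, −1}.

-1

Orbit of 42 under x↦48x: [42, 79, 67, 87, 4, 43, 127]… (length divides ord_149(48)).
2 cycles of lengths [148, 1].
Σ(ℓ_i−1) = 149−2 = 147; sign = (−1)^147 = -1.
Zolotarev: (48|149) = -1, matching the cycle-count sign.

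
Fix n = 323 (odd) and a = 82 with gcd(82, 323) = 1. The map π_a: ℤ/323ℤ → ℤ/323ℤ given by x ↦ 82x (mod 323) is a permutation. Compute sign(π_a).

Trace 112: π^k(112) = [112, 140, 175, 138, 11, 256, 320] for k=0..6.
Cycle type of π: 144×2 + 16 + 9×2 + 1; total 6 cycles.
6 cycles on 323: each ℓ→(−1)^(ℓ−1), product (−1)^317 = -1.

-1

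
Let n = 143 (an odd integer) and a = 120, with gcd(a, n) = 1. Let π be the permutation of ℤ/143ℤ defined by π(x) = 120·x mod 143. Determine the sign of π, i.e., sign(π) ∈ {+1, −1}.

-1

Start at x=100: 100 → 131 → 133 → 87 → 1 → 120 → 100 (one orbit).
30 cycles of lengths [6, 6, 6, 6, 6, 6, 6, 6, 6, 6, 6, 6, 6, 6, 6, 6, 6, 6, 6, 6, 3, 3, 3, 3, 2, 2, 2, 2, 2, 1].
n − c = 143 − 30 = 113; sign = (−1)^113 = -1.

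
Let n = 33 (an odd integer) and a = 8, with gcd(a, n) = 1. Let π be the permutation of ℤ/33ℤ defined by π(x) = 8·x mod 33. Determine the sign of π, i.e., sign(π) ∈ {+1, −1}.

+1

Trace 25: π^k(25) = [25, 2, 16, 29, 1, 8, 31] for k=0..6.
Cycle lengths of π_8 on ℤ/33ℤ: [10, 10, 10, 2, 1]; 5 cycles in total.
33 − 5 = 28 transpositions; sign(π) = (−1)^28 = +1.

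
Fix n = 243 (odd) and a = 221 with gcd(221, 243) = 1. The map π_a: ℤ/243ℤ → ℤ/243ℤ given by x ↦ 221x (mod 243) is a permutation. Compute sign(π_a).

Orbit of 181 under x↦221x: [181, 149, 124, 188, 238, 110, 10]… (length divides ord_243(221)).
Cycle lengths of π_221 on ℤ/243ℤ: [162, 54, 18, 6, 2, 1]; 6 cycles in total.
n − c = 243 − 6 = 237; sign = (−1)^237 = -1.
Zolotarev: (221|243) = -1, matching the cycle-count sign.

-1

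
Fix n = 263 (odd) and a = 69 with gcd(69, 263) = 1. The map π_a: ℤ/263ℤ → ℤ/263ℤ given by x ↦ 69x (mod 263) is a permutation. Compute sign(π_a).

Trace 187: π^k(187) = [187, 16, 52, 169, 89, 92, 36] for k=0..6.
Decompose π into cycles: lengths [131, 131, 1] (3 cycles, including the fixed point 0).
Σ(ℓ_i−1) = 263−3 = 260; sign = (−1)^260 = +1.
(69|263)_J = +1 (Zolotarev's lemma cross-check).

+1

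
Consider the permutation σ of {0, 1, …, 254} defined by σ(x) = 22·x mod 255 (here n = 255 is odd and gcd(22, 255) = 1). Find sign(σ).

Trace 97: π^k(97) = [97, 94, 28, 106, 37, 49, 58] for k=0..6.
Decompose π into cycles: lengths [16, 16, 16, 16, 16, 16, 16, 16, 16, 16, 16, 16, 16, 16, 16, 4, 4, 4, 1, 1, 1] (21 cycles, including the fixed point 0).
sign(π) = (−1)^{n − #cycles} = (−1)^{255−21} = (−1)^234 = +1.

+1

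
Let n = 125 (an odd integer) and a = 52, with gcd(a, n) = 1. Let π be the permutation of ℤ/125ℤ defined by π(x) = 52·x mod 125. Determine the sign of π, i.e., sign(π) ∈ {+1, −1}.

-1

Orbit of 21 under x↦52x: [21, 92, 34, 18, 61, 47, 69]… (length divides ord_125(52)).
π_52 has 4 disjoint cycles with lengths [100, 20, 4, 1] on {0,…,124}.
n − c = 125 − 4 = 121; sign = (−1)^121 = -1.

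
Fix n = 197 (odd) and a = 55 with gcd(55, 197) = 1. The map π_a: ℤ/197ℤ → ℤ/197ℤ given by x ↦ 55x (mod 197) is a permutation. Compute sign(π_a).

Start at x=51: 51 → 47 → 24 → 138 → 104 → 7 → 188 → … (one orbit).
3 cycles of lengths [98, 98, 1].
sign(π) = (−1)^{n − #cycles} = (−1)^{197−3} = (−1)^194 = +1.
Check: (55/197) = +1 by Zolotarev.

+1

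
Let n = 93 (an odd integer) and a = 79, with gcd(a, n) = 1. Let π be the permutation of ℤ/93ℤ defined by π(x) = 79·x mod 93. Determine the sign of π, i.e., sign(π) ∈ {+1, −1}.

-1

Start at x=85: 85 → 19 → 13 → 4 → 37 → 40 → 91 → … (one orbit).
6 cycles of lengths [30, 30, 30, 1, 1, 1].
sign(π) = (−1)^{n − #cycles} = (−1)^{93−6} = (−1)^87 = -1.
The Jacobi symbol (79|93) = -1 (Zolotarev) agrees.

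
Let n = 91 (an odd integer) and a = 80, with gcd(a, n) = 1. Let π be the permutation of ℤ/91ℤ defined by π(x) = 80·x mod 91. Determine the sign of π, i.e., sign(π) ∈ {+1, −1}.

+1

Start at x=34: 34 → 81 → 19 → 64 → 24 → 9 → 83 → … (one orbit).
Decompose π into cycles: lengths [12, 12, 12, 12, 12, 12, 12, 6, 1] (9 cycles, including the fixed point 0).
sign(π) = (−1)^{n − #cycles} = (−1)^{91−9} = (−1)^82 = +1.
Check: (80/91) = +1 by Zolotarev.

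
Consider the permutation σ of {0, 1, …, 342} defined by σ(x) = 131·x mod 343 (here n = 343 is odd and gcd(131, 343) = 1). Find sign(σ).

-1

Trace 55: π^k(55) = [55, 2, 262, 22, 138, 242, 146] for k=0..6.
Decompose π into cycles: lengths [294, 42, 6, 1] (4 cycles, including the fixed point 0).
343 − 4 = 339 transpositions; sign(π) = (−1)^339 = -1.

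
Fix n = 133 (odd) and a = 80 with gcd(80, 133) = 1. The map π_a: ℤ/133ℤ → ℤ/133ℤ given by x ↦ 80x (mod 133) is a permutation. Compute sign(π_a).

Start at x=125: 125 → 25 → 5 → 1 → 80 → 16 → 83 → … (one orbit).
Cycle lengths of π_80 on ℤ/133ℤ: [18, 18, 18, 18, 18, 18, 9, 9, 6, 1]; 10 cycles in total.
sign(π) = (−1)^{n − #cycles} = (−1)^{133−10} = (−1)^123 = -1.
The Jacobi symbol (80|133) = -1 (Zolotarev) agrees.

-1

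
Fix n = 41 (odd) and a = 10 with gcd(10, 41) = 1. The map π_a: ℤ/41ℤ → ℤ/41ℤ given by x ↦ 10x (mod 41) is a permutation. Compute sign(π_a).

+1

Start at x=1: 1 → 10 → 18 → 16 → 37 → 1 (one orbit).
Decompose π into cycles: lengths [5, 5, 5, 5, 5, 5, 5, 5, 1] (9 cycles, including the fixed point 0).
Σ(ℓ_i−1) = 41−9 = 32; sign = (−1)^32 = +1.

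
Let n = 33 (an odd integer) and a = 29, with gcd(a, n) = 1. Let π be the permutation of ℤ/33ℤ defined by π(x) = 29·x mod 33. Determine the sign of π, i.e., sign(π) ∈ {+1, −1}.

+1

Trace 17: π^k(17) = [17, 31, 8, 1, 29, 16, 2] for k=0..6.
Cycle type of π: 10×3 + 2 + 1; total 5 cycles.
33 − 5 = 28 transpositions; sign(π) = (−1)^28 = +1.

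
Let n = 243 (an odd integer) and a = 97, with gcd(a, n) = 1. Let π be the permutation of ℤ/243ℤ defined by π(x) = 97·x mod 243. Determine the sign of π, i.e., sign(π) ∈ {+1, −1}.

+1

Start at x=151: 151 → 67 → 181 → 61 → 85 → 226 → 52 → … (one orbit).
π_97 has 11 disjoint cycles with lengths [81, 81, 27, 27, 9, 9, 3, 3, 1, 1, 1] on {0,…,242}.
n − c = 243 − 11 = 232; sign = (−1)^232 = +1.
The Jacobi symbol (97|243) = +1 (Zolotarev) agrees.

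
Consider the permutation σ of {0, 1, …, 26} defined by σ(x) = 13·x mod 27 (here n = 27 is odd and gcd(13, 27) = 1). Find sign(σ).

Trace 1: π^k(1) = [1, 13, 7, 10, 22, 16, 19] for k=0..6.
The orbit structure of x ↦ 13x mod 27: 7 orbits of sizes [9, 9, 3, 3, 1, 1, 1].
7 cycles on 27: each ℓ→(−1)^(ℓ−1), product (−1)^20 = +1.
The Jacobi symbol (13|27) = +1 (Zolotarev) agrees.

+1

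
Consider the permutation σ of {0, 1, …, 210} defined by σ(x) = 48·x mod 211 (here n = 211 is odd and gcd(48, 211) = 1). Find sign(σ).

-1

Orbit of 190 under x↦48x: [190, 47, 146, 45, 50, 79, 205]… (length divides ord_211(48)).
2 cycles of lengths [210, 1].
n − c = 211 − 2 = 209; sign = (−1)^209 = -1.
(48|211)_J = -1 (Zolotarev's lemma cross-check).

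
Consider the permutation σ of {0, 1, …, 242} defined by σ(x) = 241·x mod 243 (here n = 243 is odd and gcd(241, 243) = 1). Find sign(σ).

Orbit of 70 under x↦241x: [70, 103, 37, 169, 148, 190, 106]… (length divides ord_243(241)).
11 cycles of lengths [81, 81, 27, 27, 9, 9, 3, 3, 1, 1, 1].
243 − 11 = 232 transpositions; sign(π) = (−1)^232 = +1.
(241|243)_J = +1 (Zolotarev's lemma cross-check).

+1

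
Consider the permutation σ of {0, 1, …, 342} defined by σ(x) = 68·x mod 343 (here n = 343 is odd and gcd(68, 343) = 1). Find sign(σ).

-1

Orbit of 116 under x↦68x: [116, 342, 275, 178, 99, 215, 214]… (length divides ord_343(68)).
The orbit structure of x ↦ 68x mod 343: 16 orbits of sizes [42, 42, 42, 42, 42, 42, 42, 6, 6, 6, 6, 6, 6, 6, 6, 1].
sign(π) = (−1)^{n − #cycles} = (−1)^{343−16} = (−1)^327 = -1.
Zolotarev: (68|343) = -1, matching the cycle-count sign.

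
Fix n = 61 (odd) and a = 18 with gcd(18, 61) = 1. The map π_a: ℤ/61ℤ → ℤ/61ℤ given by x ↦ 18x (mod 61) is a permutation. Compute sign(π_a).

Trace 42: π^k(42) = [42, 24, 5, 29, 34, 2, 36] for k=0..6.
The orbit structure of x ↦ 18x mod 61: 2 orbits of sizes [60, 1].
61 − 2 = 59 transpositions; sign(π) = (−1)^59 = -1.

-1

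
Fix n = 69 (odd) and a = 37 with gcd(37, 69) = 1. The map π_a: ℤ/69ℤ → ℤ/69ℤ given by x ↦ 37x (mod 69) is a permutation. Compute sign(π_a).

Orbit of 10 under x↦37x: [10, 25, 28, 1, 37, 58, 7]… (length divides ord_69(37)).
Cycle type of π: 22×3 + 1×3; total 6 cycles.
Σ(ℓ_i−1) = 69−6 = 63; sign = (−1)^63 = -1.
Via Zolotarev, sign(π_{37}) = (37|69) = -1.

-1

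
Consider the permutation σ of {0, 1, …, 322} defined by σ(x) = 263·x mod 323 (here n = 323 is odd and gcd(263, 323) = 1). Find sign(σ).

+1

Start at x=138: 138 → 118 → 26 → 55 → 253 → 1 → 263 → … (one orbit).
Cycle type of π: 72×4 + 9×2 + 8×2 + 1; total 9 cycles.
323 − 9 = 314 transpositions; sign(π) = (−1)^314 = +1.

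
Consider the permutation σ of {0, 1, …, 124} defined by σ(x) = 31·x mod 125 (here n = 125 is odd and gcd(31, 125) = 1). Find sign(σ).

+1

Start at x=96: 96 → 101 → 6 → 61 → 16 → 121 → 1 → … (one orbit).
π_31 has 13 disjoint cycles with lengths [25, 25, 25, 25, 5, 5, 5, 5, 1, 1, 1, 1, 1] on {0,…,124}.
sign(π) = (−1)^{n − #cycles} = (−1)^{125−13} = (−1)^112 = +1.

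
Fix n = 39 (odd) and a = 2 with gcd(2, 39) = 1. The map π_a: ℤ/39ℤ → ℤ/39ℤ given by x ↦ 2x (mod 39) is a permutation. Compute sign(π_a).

Orbit of 11 under x↦2x: [11, 22, 5, 10, 20, 1, 2]… (length divides ord_39(2)).
Cycle type of π: 12×3 + 2 + 1; total 5 cycles.
5 cycles on 39: each ℓ→(−1)^(ℓ−1), product (−1)^34 = +1.
Via Zolotarev, sign(π_{2}) = (2|39) = +1.

+1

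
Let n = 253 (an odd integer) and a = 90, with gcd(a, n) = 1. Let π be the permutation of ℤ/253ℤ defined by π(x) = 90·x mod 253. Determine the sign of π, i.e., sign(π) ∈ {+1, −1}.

Start at x=70: 70 → 228 → 27 → 153 → 108 → 106 → 179 → … (one orbit).
Cycle lengths of π_90 on ℤ/253ℤ: [110, 110, 22, 10, 1]; 5 cycles in total.
253 − 5 = 248 transpositions; sign(π) = (−1)^248 = +1.

+1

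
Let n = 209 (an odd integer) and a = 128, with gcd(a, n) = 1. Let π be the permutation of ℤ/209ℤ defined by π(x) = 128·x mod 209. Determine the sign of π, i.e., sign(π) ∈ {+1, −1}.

+1

Start at x=21: 21 → 180 → 50 → 130 → 129 → 1 → 128 → … (one orbit).
The orbit structure of x ↦ 128x mod 209: 5 orbits of sizes [90, 90, 18, 10, 1].
With 5 cycles on 209 points, sign = (−1)^{209−5} = +1.
(128|209)_J = +1 (Zolotarev's lemma cross-check).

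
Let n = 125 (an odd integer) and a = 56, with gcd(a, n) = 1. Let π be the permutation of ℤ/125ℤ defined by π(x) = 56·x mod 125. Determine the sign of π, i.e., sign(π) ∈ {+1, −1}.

+1

Orbit of 46 under x↦56x: [46, 76, 6, 86, 66, 71, 101]… (length divides ord_125(56)).
π_56 has 13 disjoint cycles with lengths [25, 25, 25, 25, 5, 5, 5, 5, 1, 1, 1, 1, 1] on {0,…,124}.
13 cycles on 125: each ℓ→(−1)^(ℓ−1), product (−1)^112 = +1.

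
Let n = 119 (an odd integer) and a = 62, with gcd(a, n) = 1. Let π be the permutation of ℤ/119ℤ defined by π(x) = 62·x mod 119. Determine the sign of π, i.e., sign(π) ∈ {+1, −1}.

Start at x=62: 62 → 36 → 90 → 106 → 27 → 8 → 20 → … (one orbit).
Cycle lengths of π_62 on ℤ/119ℤ: [16, 16, 16, 16, 16, 16, 16, 2, 2, 2, 1]; 11 cycles in total.
Σ(ℓ_i−1) = 119−11 = 108; sign = (−1)^108 = +1.

+1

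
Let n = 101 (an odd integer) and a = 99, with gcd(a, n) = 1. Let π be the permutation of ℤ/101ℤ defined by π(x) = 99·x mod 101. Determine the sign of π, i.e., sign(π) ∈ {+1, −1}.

Trace 100: π^k(100) = [100, 2, 97, 8, 85, 32, 37] for k=0..6.
The orbit structure of x ↦ 99x mod 101: 2 orbits of sizes [100, 1].
sign(π) = (−1)^{n − #cycles} = (−1)^{101−2} = (−1)^99 = -1.
The Jacobi symbol (99|101) = -1 (Zolotarev) agrees.

-1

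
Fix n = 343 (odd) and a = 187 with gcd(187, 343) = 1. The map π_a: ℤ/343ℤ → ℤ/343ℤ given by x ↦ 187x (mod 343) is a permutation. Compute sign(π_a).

-1

Trace 200: π^k(200) = [200, 13, 30, 122, 176, 327, 95] for k=0..6.
Decompose π into cycles: lengths [294, 42, 6, 1] (4 cycles, including the fixed point 0).
343 − 4 = 339 transpositions; sign(π) = (−1)^339 = -1.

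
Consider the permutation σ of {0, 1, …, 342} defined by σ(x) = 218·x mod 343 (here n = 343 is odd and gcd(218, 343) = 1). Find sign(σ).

Orbit of 85 under x↦218x: [85, 8, 29, 148, 22, 337, 64]… (length divides ord_343(218)).
Cycle lengths of π_218 on ℤ/343ℤ: [49, 49, 49, 49, 49, 49, 7, 7, 7, 7, 7, 7, 1, 1, 1, 1, 1, 1, 1]; 19 cycles in total.
343 − 19 = 324 transpositions; sign(π) = (−1)^324 = +1.
Zolotarev: (218|343) = +1, matching the cycle-count sign.

+1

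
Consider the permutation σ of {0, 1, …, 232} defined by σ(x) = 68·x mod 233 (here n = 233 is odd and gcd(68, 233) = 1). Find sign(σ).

Start at x=50: 50 → 138 → 64 → 158 → 26 → 137 → 229 → … (one orbit).
Cycle lengths of π_68 on ℤ/233ℤ: [232, 1]; 2 cycles in total.
Σ(ℓ_i−1) = 233−2 = 231; sign = (−1)^231 = -1.

-1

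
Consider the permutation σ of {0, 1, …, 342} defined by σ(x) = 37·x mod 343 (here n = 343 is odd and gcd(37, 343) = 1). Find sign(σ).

+1

Trace 92: π^k(92) = [92, 317, 67, 78, 142, 109, 260] for k=0..6.
7 cycles of lengths [147, 147, 21, 21, 3, 3, 1].
Σ(ℓ_i−1) = 343−7 = 336; sign = (−1)^336 = +1.
Via Zolotarev, sign(π_{37}) = (37|343) = +1.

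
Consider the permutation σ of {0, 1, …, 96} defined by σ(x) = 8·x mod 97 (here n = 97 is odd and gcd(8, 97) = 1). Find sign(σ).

Start at x=85: 85 → 1 → 8 → 64 → 27 → 22 → 79 → … (one orbit).
Decompose π into cycles: lengths [16, 16, 16, 16, 16, 16, 1] (7 cycles, including the fixed point 0).
With 7 cycles on 97 points, sign = (−1)^{97−7} = +1.

+1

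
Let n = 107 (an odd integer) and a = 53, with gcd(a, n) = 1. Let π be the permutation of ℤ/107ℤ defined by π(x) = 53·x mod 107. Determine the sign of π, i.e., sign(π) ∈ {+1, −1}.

Trace 39: π^k(39) = [39, 34, 90, 62, 76, 69, 19] for k=0..6.
Cycle type of π: 53×2 + 1; total 3 cycles.
With 3 cycles on 107 points, sign = (−1)^{107−3} = +1.

+1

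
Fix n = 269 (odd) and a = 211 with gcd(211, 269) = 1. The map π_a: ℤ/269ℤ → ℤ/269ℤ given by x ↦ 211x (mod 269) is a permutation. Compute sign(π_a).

+1

Start at x=149: 149 → 235 → 89 → 218 → 268 → 58 → 133 → … (one orbit).
Cycle lengths of π_211 on ℤ/269ℤ: [134, 134, 1]; 3 cycles in total.
Σ(ℓ_i−1) = 269−3 = 266; sign = (−1)^266 = +1.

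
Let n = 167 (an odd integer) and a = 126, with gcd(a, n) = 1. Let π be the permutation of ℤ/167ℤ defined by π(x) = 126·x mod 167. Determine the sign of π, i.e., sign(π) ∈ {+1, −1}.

Trace 2: π^k(2) = [2, 85, 22, 100, 75, 98, 157] for k=0..6.
Decompose π into cycles: lengths [83, 83, 1] (3 cycles, including the fixed point 0).
Σ(ℓ_i−1) = 167−3 = 164; sign = (−1)^164 = +1.
(126|167)_J = +1 (Zolotarev's lemma cross-check).

+1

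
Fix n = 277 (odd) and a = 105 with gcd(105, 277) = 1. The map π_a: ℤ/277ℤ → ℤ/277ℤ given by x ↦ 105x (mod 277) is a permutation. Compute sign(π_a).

-1

Start at x=1: 1 → 105 → 222 → 42 → 255 → 183 → 102 → … (one orbit).
Decompose π into cycles: lengths [276, 1] (2 cycles, including the fixed point 0).
277 − 2 = 275 transpositions; sign(π) = (−1)^275 = -1.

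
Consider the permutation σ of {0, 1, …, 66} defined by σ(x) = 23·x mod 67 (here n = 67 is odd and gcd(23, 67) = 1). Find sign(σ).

Start at x=10: 10 → 29 → 64 → 65 → 21 → 14 → 54 → … (one orbit).
Decompose π into cycles: lengths [33, 33, 1] (3 cycles, including the fixed point 0).
sign(π) = (−1)^{n − #cycles} = (−1)^{67−3} = (−1)^64 = +1.
Zolotarev: (23|67) = +1, matching the cycle-count sign.

+1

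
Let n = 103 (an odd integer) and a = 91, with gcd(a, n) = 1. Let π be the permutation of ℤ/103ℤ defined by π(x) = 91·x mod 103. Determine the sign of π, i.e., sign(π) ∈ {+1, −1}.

+1

Trace 93: π^k(93) = [93, 17, 2, 79, 82, 46, 66] for k=0..6.
π_91 has 3 disjoint cycles with lengths [51, 51, 1] on {0,…,102}.
sign(π) = (−1)^{n − #cycles} = (−1)^{103−3} = (−1)^100 = +1.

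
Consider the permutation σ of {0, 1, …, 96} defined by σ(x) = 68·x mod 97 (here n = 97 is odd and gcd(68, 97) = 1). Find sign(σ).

Start at x=57: 57 → 93 → 19 → 31 → 71 → 75 → 56 → … (one orbit).
Cycle type of π: 96 + 1; total 2 cycles.
With 2 cycles on 97 points, sign = (−1)^{97−2} = -1.
Check: (68/97) = -1 by Zolotarev.

-1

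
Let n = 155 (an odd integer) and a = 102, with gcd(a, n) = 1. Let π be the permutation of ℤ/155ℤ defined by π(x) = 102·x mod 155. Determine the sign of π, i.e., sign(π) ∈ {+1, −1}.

-1

Trace 78: π^k(78) = [78, 51, 87, 39, 103, 121, 97] for k=0..6.
Cycle type of π: 60×2 + 15×2 + 4 + 1; total 6 cycles.
sign(π) = (−1)^{n − #cycles} = (−1)^{155−6} = (−1)^149 = -1.
Zolotarev: (102|155) = -1, matching the cycle-count sign.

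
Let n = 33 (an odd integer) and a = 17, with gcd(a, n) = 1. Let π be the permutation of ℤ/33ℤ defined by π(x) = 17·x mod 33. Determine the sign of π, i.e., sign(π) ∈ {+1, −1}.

+1

Orbit of 32 under x↦17x: [32, 16, 8, 4, 2, 1, 17]… (length divides ord_33(17)).
5 cycles of lengths [10, 10, 10, 2, 1].
sign(π) = (−1)^{n − #cycles} = (−1)^{33−5} = (−1)^28 = +1.
Via Zolotarev, sign(π_{17}) = (17|33) = +1.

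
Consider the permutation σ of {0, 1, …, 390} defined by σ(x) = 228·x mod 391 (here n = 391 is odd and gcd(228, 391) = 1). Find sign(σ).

+1

Orbit of 234 under x↦228x: [234, 176, 246, 175, 18, 194, 49]… (length divides ord_391(228)).
5 cycles of lengths [176, 176, 22, 16, 1].
Σ(ℓ_i−1) = 391−5 = 386; sign = (−1)^386 = +1.
Zolotarev: (228|391) = +1, matching the cycle-count sign.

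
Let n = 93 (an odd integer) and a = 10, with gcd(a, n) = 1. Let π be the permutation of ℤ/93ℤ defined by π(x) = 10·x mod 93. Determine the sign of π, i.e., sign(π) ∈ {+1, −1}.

Orbit of 49 under x↦10x: [49, 25, 64, 82, 76, 16, 67]… (length divides ord_93(10)).
Cycle lengths of π_10 on ℤ/93ℤ: [15, 15, 15, 15, 15, 15, 1, 1, 1]; 9 cycles in total.
Σ(ℓ_i−1) = 93−9 = 84; sign = (−1)^84 = +1.
Check: (10/93) = +1 by Zolotarev.

+1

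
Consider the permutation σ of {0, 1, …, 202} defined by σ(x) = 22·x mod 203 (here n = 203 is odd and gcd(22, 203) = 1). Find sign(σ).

Orbit of 120 under x↦22x: [120, 1, 22, 78, 92, 197, 71]… (length divides ord_203(22)).
Cycle type of π: 14×14 + 1×7; total 21 cycles.
203 − 21 = 182 transpositions; sign(π) = (−1)^182 = +1.

+1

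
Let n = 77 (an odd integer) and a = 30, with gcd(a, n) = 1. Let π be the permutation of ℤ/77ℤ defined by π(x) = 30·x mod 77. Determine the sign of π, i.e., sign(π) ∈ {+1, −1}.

Start at x=25: 25 → 57 → 16 → 18 → 1 → 30 → 53 → … (one orbit).
6 cycles of lengths [30, 30, 10, 3, 3, 1].
sign(π) = (−1)^{n − #cycles} = (−1)^{77−6} = (−1)^71 = -1.

-1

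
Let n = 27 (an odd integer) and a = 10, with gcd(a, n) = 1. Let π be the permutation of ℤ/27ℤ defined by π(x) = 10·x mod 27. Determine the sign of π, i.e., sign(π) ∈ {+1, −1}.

Orbit of 1 under x↦10x: [1, 10, 19]… (length divides ord_27(10)).
Cycle lengths of π_10 on ℤ/27ℤ: [3, 3, 3, 3, 3, 3, 1, 1, 1, 1, 1, 1, 1, 1, 1]; 15 cycles in total.
15 cycles on 27: each ℓ→(−1)^(ℓ−1), product (−1)^12 = +1.
The Jacobi symbol (10|27) = +1 (Zolotarev) agrees.

+1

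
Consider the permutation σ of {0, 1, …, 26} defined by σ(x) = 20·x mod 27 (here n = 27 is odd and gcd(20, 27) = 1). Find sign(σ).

Orbit of 7 under x↦20x: [7, 5, 19, 2, 13, 17, 16]… (length divides ord_27(20)).
Cycle lengths of π_20 on ℤ/27ℤ: [18, 6, 2, 1]; 4 cycles in total.
sign(π) = (−1)^{n − #cycles} = (−1)^{27−4} = (−1)^23 = -1.
Via Zolotarev, sign(π_{20}) = (20|27) = -1.

-1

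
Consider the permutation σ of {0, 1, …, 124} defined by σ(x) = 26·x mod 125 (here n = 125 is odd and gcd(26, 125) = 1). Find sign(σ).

Trace 1: π^k(1) = [1, 26, 51, 76, 101] for k=0..4.
Cycle lengths of π_26 on ℤ/125ℤ: [5, 5, 5, 5, 5, 5, 5, 5, 5, 5, 5, 5, 5, 5, 5, 5, 5, 5, 5, 5, 1, 1, 1, 1, 1, 1, 1, 1, 1, 1, 1, 1, 1, 1, 1, 1, 1, 1, 1, 1, 1, 1, 1, 1, 1]; 45 cycles in total.
sign(π) = (−1)^{n − #cycles} = (−1)^{125−45} = (−1)^80 = +1.
(26|125)_J = +1 (Zolotarev's lemma cross-check).

+1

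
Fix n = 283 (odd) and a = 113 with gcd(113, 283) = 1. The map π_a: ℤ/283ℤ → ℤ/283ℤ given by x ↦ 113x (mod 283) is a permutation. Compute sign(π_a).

Trace 7: π^k(7) = [7, 225, 238, 9, 168, 23, 52] for k=0..6.
Decompose π into cycles: lengths [141, 141, 1] (3 cycles, including the fixed point 0).
Σ(ℓ_i−1) = 283−3 = 280; sign = (−1)^280 = +1.

+1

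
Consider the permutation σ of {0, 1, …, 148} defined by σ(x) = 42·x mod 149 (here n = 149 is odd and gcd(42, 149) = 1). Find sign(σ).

+1

Start at x=68: 68 → 25 → 7 → 145 → 130 → 96 → 9 → … (one orbit).
Decompose π into cycles: lengths [74, 74, 1] (3 cycles, including the fixed point 0).
Σ(ℓ_i−1) = 149−3 = 146; sign = (−1)^146 = +1.
(42|149)_J = +1 (Zolotarev's lemma cross-check).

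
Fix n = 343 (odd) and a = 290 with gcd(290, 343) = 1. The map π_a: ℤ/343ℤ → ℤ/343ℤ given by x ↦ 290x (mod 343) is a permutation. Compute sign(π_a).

Orbit of 288 under x↦290x: [288, 171, 198, 139, 179, 117, 316]… (length divides ord_343(290)).
4 cycles of lengths [294, 42, 6, 1].
4 cycles on 343: each ℓ→(−1)^(ℓ−1), product (−1)^339 = -1.
Via Zolotarev, sign(π_{290}) = (290|343) = -1.

-1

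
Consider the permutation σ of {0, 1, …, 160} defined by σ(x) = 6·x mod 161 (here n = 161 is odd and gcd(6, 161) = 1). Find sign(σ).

-1

Orbit of 146 under x↦6x: [146, 71, 104, 141, 41, 85, 27]… (length divides ord_161(6)).
π_6 has 12 disjoint cycles with lengths [22, 22, 22, 22, 22, 22, 11, 11, 2, 2, 2, 1] on {0,…,160}.
With 12 cycles on 161 points, sign = (−1)^{161−12} = -1.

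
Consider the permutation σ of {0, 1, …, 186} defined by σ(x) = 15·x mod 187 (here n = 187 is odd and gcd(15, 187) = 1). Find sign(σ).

+1

Trace 16: π^k(16) = [16, 53, 47, 144, 103, 49, 174] for k=0..6.
9 cycles of lengths [40, 40, 40, 40, 8, 8, 5, 5, 1].
Σ(ℓ_i−1) = 187−9 = 178; sign = (−1)^178 = +1.
The Jacobi symbol (15|187) = +1 (Zolotarev) agrees.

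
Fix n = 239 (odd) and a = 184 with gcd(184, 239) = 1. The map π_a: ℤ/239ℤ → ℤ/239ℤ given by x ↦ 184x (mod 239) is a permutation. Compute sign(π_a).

-1

Trace 171: π^k(171) = [171, 155, 79, 196, 214, 180, 138] for k=0..6.
The orbit structure of x ↦ 184x mod 239: 2 orbits of sizes [238, 1].
n − c = 239 − 2 = 237; sign = (−1)^237 = -1.
Check: (184/239) = -1 by Zolotarev.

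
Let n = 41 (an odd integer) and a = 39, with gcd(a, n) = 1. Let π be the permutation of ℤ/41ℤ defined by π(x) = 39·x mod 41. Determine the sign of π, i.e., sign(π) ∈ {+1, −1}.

Trace 39: π^k(39) = [39, 4, 33, 16, 9, 23, 36] for k=0..6.
Cycle type of π: 20×2 + 1; total 3 cycles.
3 cycles on 41: each ℓ→(−1)^(ℓ−1), product (−1)^38 = +1.
Check: (39/41) = +1 by Zolotarev.

+1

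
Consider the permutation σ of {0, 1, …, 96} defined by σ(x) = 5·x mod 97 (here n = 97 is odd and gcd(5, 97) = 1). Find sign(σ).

-1

Trace 25: π^k(25) = [25, 28, 43, 21, 8, 40, 6] for k=0..6.
2 cycles of lengths [96, 1].
sign(π) = (−1)^{n − #cycles} = (−1)^{97−2} = (−1)^95 = -1.
The Jacobi symbol (5|97) = -1 (Zolotarev) agrees.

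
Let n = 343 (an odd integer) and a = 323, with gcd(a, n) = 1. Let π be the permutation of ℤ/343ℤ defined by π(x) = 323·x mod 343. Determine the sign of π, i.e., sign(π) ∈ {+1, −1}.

+1

Orbit of 92 under x↦323x: [92, 218, 99, 78, 155, 330, 260]… (length divides ord_343(323)).
π_323 has 19 disjoint cycles with lengths [49, 49, 49, 49, 49, 49, 7, 7, 7, 7, 7, 7, 1, 1, 1, 1, 1, 1, 1] on {0,…,342}.
19 cycles on 343: each ℓ→(−1)^(ℓ−1), product (−1)^324 = +1.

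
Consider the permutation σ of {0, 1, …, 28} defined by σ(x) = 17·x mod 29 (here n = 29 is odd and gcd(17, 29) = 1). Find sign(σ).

Orbit of 17 under x↦17x: [17, 28, 12, 1]… (length divides ord_29(17)).
π_17 has 8 disjoint cycles with lengths [4, 4, 4, 4, 4, 4, 4, 1] on {0,…,28}.
sign(π) = (−1)^{n − #cycles} = (−1)^{29−8} = (−1)^21 = -1.
Zolotarev: (17|29) = -1, matching the cycle-count sign.

-1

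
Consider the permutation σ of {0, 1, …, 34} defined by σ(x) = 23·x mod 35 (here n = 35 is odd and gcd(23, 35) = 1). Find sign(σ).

Orbit of 8 under x↦23x: [8, 9, 32, 1, 23, 4, 22]… (length divides ord_35(23)).
6 cycles of lengths [12, 12, 4, 3, 3, 1].
6 cycles on 35: each ℓ→(−1)^(ℓ−1), product (−1)^29 = -1.
(23|35)_J = -1 (Zolotarev's lemma cross-check).

-1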